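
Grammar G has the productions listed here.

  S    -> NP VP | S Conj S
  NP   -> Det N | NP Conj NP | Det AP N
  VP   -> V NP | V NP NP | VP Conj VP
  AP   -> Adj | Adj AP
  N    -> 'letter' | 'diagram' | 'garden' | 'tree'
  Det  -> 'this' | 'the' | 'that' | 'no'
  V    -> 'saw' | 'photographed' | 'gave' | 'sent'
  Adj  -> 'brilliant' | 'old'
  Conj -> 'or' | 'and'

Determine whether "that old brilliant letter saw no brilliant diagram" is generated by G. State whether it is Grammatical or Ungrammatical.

[S [NP [Det that] [AP [Adj old] [AP [Adj brilliant]]] [N letter]] [VP [V saw] [NP [Det no] [AP [Adj brilliant]] [N diagram]]]]
Every word is introduced by a lexical rule and the phrasal rules combine the resulting categories into a single S.

Grammatical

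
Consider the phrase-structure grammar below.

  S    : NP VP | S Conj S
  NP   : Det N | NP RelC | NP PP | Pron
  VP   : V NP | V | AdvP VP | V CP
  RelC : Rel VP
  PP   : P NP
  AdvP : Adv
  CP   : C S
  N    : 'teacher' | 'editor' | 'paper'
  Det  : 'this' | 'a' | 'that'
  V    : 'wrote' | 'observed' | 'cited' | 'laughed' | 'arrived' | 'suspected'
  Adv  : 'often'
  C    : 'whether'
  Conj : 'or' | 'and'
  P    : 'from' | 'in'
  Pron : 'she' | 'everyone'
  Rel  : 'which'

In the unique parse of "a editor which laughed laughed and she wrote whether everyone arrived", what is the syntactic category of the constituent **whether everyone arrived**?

S
  S
    NP
      NP
        Det: a
        N: editor
      RelC
        Rel: which
        VP
          V: laughed
    VP
      V: laughed
  Conj: and
  S
    NP
      Pron: she
    VP
      V: wrote
      CP
        C: whether
        S
          NP
            Pron: everyone
          VP
            V: arrived
The span 'whether everyone arrived' is the CP node built by CP → C S.

CP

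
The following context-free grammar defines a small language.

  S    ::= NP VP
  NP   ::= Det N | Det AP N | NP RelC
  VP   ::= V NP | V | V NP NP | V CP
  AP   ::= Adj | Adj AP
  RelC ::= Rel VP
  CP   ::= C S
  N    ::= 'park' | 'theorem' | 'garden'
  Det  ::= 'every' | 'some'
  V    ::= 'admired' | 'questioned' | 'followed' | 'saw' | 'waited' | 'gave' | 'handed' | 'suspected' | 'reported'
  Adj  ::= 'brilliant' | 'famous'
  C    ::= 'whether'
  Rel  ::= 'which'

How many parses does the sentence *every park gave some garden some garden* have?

1

[S [NP [Det every] [N park]] [VP [V gave] [NP [Det some] [N garden]] [NP [Det some] [N garden]]]]
No rule offers an alternative attachment or grouping for any span, so this is the only derivation.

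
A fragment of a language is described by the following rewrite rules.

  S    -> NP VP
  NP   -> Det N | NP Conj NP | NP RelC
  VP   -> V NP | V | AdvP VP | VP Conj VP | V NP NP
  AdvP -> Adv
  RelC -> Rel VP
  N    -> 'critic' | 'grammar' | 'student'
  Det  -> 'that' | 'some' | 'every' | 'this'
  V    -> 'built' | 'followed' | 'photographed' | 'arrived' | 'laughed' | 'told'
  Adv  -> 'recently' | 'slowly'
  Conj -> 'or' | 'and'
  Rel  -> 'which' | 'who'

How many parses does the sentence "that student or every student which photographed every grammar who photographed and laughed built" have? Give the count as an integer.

Two of the 7 distinct bracketings:
[S [NP [NP [Det that] [N student]] [Conj or] [NP [NP [Det every] [N student]] [RelC [Rel which] [VP [V photographed] [NP [NP [Det every] [N grammar]] [RelC [Rel who] [VP [VP [V photographed]] [Conj and] [VP [V laughed]]]]]]]]] [VP [V built]]]
[S [NP [NP [Det that] [N student]] [Conj or] [NP [NP [Det every] [N student]] [RelC [Rel which] [VP [VP [V photographed] [NP [NP [Det every] [N grammar]] [RelC [Rel who] [VP [V photographed]]]]] [Conj and] [VP [V laughed]]]]]] [VP [V built]]]
The trees differ in how a recursive rule is bracketed over the same span.

7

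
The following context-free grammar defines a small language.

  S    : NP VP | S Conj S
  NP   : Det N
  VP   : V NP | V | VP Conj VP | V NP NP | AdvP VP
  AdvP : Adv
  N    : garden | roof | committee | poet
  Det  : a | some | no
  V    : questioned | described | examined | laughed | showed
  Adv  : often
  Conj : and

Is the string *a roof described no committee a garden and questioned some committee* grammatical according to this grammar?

S
  NP
    Det: a
    N: roof
  VP
    VP
      V: described
      NP
        Det: no
        N: committee
      NP
        Det: a
        N: garden
    Conj: and
    VP
      V: questioned
      NP
        Det: some
        N: committee
Every word is introduced by a lexical rule and the phrasal rules combine the resulting categories into a single S.

Grammatical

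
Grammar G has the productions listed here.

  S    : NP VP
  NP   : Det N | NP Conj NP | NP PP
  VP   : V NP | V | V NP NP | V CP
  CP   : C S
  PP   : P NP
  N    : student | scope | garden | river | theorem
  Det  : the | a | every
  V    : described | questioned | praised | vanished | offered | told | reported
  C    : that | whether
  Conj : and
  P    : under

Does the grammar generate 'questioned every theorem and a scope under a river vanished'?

Ungrammatical

For S → NP VP, no prefix of the string parses as an NP.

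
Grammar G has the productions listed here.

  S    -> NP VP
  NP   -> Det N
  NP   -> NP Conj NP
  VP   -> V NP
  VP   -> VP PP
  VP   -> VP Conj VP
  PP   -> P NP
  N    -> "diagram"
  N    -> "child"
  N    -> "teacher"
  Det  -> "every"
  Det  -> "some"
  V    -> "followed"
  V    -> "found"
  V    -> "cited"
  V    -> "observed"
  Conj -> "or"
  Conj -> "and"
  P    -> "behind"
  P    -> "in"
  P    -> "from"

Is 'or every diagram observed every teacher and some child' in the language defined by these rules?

Ungrammatical

For S → NP VP, no prefix of the string parses as an NP.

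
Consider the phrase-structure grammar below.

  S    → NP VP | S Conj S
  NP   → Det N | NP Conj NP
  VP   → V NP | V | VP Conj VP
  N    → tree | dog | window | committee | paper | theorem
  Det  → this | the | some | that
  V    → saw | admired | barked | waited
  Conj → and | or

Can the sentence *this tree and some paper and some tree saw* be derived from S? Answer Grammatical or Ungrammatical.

[S [NP [NP [Det this] [N tree]] [Conj and] [NP [NP [Det some] [N paper]] [Conj and] [NP [Det some] [N tree]]]] [VP [V saw]]]
Every word is introduced by a lexical rule and the phrasal rules combine the resulting categories into a single S.

Grammatical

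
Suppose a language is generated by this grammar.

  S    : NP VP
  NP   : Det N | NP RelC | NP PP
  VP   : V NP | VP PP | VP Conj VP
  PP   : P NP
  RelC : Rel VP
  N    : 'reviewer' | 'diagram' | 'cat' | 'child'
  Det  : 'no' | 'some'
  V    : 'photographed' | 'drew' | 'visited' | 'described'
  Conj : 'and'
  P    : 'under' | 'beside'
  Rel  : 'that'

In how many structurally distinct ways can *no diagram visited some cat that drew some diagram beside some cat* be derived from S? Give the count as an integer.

4

Two of the 4 distinct bracketings:
[S [NP [Det no] [N diagram]] [VP [V visited] [NP [NP [Det some] [N cat]] [RelC [Rel that] [VP [V drew] [NP [NP [Det some] [N diagram]] [PP [P beside] [NP [Det some] [N cat]]]]]]]]]
[S [NP [Det no] [N diagram]] [VP [V visited] [NP [NP [Det some] [N cat]] [RelC [Rel that] [VP [VP [V drew] [NP [Det some] [N diagram]]] [PP [P beside] [NP [Det some] [N cat]]]]]]]]
The difference turns on whether NP → NP PP is used at the relevant span, versus an alternative expansion of NP.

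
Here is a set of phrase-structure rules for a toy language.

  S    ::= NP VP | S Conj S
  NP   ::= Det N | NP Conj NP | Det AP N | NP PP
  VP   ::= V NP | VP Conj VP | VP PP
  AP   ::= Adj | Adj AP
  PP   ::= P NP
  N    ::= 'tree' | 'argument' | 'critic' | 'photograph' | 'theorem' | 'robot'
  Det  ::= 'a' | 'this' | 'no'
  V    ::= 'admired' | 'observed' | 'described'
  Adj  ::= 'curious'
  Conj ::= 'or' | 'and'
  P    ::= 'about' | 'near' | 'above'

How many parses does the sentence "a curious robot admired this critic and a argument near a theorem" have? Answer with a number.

3

Two of the 3 distinct bracketings:
[S [NP [Det a] [AP [Adj curious]] [N robot]] [VP [V admired] [NP [NP [Det this] [N critic]] [Conj and] [NP [NP [Det a] [N argument]] [PP [P near] [NP [Det a] [N theorem]]]]]]]
[S [NP [Det a] [AP [Adj curious]] [N robot]] [VP [V admired] [NP [NP [NP [Det this] [N critic]] [Conj and] [NP [Det a] [N argument]]] [PP [P near] [NP [Det a] [N theorem]]]]]]
The trees differ in how a recursive rule is bracketed over the same span.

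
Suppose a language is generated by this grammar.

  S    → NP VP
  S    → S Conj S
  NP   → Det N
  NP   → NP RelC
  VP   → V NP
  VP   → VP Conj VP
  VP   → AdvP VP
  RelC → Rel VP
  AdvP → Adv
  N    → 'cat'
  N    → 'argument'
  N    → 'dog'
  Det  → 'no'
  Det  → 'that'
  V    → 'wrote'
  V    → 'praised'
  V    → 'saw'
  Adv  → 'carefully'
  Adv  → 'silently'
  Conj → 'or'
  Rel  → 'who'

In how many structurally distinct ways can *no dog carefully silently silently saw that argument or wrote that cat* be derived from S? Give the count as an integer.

Two of the 4 distinct bracketings:
[S [NP [Det no] [N dog]] [VP [VP [AdvP [Adv carefully]] [VP [AdvP [Adv silently]] [VP [AdvP [Adv silently]] [VP [V saw] [NP [Det that] [N argument]]]]]] [Conj or] [VP [V wrote] [NP [Det that] [N cat]]]]]
[S [NP [Det no] [N dog]] [VP [AdvP [Adv carefully]] [VP [VP [AdvP [Adv silently]] [VP [AdvP [Adv silently]] [VP [V saw] [NP [Det that] [N argument]]]]] [Conj or] [VP [V wrote] [NP [Det that] [N cat]]]]]]
The trees differ in how a recursive rule is bracketed over the same span.

4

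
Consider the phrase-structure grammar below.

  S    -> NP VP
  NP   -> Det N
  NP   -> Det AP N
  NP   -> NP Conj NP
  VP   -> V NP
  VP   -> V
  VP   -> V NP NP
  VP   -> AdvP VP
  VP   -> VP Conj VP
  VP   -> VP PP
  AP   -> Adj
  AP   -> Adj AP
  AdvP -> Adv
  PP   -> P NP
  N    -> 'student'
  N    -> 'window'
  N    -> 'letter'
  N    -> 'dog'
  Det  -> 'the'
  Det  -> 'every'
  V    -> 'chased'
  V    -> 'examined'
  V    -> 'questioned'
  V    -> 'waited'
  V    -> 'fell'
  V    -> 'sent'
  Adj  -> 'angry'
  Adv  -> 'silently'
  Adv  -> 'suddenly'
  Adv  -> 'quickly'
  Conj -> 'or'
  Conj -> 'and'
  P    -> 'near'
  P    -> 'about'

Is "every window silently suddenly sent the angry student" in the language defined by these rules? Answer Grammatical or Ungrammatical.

Grammatical

[S [NP [Det every] [N window]] [VP [AdvP [Adv silently]] [VP [AdvP [Adv suddenly]] [VP [V sent] [NP [Det the] [AP [Adj angry]] [N student]]]]]]
The bracketing above is licensed at every node by one of the given productions, with S at the root.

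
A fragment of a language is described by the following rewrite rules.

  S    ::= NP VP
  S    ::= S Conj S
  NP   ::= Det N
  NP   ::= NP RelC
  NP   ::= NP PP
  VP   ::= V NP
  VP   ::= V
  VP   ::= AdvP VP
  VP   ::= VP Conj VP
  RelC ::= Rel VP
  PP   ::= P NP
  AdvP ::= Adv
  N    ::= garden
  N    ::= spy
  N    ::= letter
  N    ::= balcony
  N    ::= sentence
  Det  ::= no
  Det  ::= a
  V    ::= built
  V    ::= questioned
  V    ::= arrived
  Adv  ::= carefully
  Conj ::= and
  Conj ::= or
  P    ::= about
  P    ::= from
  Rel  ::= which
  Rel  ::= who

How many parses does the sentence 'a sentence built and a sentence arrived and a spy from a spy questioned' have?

2

The two bracketings:
[S [S [NP [Det a] [N sentence]] [VP [V built]]] [Conj and] [S [S [NP [Det a] [N sentence]] [VP [V arrived]]] [Conj and] [S [NP [NP [Det a] [N spy]] [PP [P from] [NP [Det a] [N spy]]]] [VP [V questioned]]]]]
[S [S [S [NP [Det a] [N sentence]] [VP [V built]]] [Conj and] [S [NP [Det a] [N sentence]] [VP [V arrived]]]] [Conj and] [S [NP [NP [Det a] [N spy]] [PP [P from] [NP [Det a] [N spy]]]] [VP [V questioned]]]]
The trees differ in how a recursive rule is bracketed over the same span.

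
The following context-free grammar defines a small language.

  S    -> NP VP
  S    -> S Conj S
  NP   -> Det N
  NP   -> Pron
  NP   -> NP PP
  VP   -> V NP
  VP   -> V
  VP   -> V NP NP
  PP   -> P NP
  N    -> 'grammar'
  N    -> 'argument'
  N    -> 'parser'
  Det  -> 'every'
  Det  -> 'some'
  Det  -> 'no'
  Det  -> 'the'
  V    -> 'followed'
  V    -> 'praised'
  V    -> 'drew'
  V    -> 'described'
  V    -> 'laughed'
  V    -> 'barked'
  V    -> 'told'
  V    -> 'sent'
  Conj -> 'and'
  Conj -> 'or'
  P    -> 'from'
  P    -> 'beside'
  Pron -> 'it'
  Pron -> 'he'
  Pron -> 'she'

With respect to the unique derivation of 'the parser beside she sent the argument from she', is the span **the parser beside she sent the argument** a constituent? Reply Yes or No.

[S [NP [NP [Det the] [N parser]] [PP [P beside] [NP [Pron she]]]] [VP [V sent] [NP [NP [Det the] [N argument]] [PP [P from] [NP [Pron she]]]]]]
The smallest constituent containing 'the parser beside she sent the argument' is the S spanning 'the parser beside she sent the argument from she'; no single node in the tree dominates exactly the given words.

No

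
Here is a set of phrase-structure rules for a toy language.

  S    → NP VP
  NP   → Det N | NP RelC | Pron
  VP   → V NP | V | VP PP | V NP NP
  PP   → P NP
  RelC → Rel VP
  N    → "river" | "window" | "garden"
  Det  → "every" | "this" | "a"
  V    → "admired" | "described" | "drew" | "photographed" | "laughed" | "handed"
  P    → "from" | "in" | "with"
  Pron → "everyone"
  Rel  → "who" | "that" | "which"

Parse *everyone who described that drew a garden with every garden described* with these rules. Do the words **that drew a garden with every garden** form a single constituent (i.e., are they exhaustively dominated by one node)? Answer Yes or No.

Yes

[S [NP [NP [NP [Pron everyone]] [RelC [Rel who] [VP [V described]]]] [RelC [Rel that] [VP [VP [V drew] [NP [Det a] [N garden]]] [PP [P with] [NP [Det every] [N garden]]]]]] [VP [V described]]]
The words 'that drew a garden with every garden' are exhaustively dominated by a single RelC node (built by RelC → Rel VP), so they form a constituent.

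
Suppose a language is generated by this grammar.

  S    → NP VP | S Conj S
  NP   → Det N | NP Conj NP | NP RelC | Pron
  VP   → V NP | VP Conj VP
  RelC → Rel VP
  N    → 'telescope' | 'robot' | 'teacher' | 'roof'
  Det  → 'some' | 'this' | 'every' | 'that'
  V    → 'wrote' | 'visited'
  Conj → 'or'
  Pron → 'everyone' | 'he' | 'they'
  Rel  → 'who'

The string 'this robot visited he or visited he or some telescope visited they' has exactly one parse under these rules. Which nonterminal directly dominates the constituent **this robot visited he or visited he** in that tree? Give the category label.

S

S
  S
    NP
      Det: this
      N: robot
    VP
      VP
        V: visited
        NP
          Pron: he
      Conj: or
      VP
        V: visited
        NP
          Pron: he
  Conj: or
  S
    NP
      Det: some
      N: telescope
    VP
      V: visited
      NP
        Pron: they
The span 'this robot visited he or visited he' is the S node built by S → NP VP.
Its mother is the S built by S → S Conj S.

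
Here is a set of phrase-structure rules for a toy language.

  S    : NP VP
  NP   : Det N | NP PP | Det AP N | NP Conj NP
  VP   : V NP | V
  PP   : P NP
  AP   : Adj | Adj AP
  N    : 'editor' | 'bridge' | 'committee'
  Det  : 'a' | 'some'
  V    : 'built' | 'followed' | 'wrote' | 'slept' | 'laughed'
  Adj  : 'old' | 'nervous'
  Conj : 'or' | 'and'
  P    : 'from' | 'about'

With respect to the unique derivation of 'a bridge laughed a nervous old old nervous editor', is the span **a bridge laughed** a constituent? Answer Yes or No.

No

[S [NP [Det a] [N bridge]] [VP [V laughed] [NP [Det a] [AP [Adj nervous] [AP [Adj old] [AP [Adj old] [AP [Adj nervous]]]]] [N editor]]]]
The smallest constituent containing 'a bridge laughed' is the S spanning 'a bridge laughed a nervous old old nervous editor'; no single node in the tree dominates exactly the given words.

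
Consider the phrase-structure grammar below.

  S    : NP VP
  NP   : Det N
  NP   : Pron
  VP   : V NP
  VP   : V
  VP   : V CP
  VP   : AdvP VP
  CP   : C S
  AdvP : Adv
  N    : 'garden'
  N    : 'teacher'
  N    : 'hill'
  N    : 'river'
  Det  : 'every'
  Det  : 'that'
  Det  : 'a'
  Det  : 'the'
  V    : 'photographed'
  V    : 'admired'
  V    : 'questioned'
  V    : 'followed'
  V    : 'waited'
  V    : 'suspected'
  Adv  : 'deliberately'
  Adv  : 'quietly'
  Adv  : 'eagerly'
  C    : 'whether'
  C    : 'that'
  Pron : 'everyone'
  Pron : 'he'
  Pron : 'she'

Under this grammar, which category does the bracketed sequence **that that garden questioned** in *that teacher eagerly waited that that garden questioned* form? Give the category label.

S
  NP
    Det: that
    N: teacher
  VP
    AdvP
      Adv: eagerly
    VP
      V: waited
      CP
        C: that
        S
          NP
            Det: that
            N: garden
          VP
            V: questioned
The span 'that that garden questioned' is the CP node built by CP → C S.

CP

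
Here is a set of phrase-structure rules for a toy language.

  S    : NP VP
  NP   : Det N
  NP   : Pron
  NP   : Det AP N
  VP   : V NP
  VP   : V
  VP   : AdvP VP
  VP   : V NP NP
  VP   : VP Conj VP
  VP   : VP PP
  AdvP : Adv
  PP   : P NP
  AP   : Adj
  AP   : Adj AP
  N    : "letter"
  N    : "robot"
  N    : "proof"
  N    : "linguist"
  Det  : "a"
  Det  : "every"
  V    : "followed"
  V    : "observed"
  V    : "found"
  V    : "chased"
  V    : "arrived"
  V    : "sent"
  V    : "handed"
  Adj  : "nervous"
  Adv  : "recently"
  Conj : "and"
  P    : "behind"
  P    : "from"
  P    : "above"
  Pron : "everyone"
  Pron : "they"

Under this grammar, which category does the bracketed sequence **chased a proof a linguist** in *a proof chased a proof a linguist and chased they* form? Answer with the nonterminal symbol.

S
  NP
    Det: a
    N: proof
  VP
    VP
      V: chased
      NP
        Det: a
        N: proof
      NP
        Det: a
        N: linguist
    Conj: and
    VP
      V: chased
      NP
        Pron: they
The span 'chased a proof a linguist' is the VP node built by VP → V NP NP.

VP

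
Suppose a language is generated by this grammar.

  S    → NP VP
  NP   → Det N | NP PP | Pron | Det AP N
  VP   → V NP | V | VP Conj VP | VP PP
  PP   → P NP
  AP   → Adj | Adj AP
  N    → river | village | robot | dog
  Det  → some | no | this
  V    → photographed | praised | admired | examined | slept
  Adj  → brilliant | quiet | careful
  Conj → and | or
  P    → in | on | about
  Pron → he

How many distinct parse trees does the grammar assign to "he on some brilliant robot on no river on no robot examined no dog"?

5

Two of the 5 distinct bracketings:
[S [NP [NP [Pron he]] [PP [P on] [NP [NP [Det some] [AP [Adj brilliant]] [N robot]] [PP [P on] [NP [NP [Det no] [N river]] [PP [P on] [NP [Det no] [N robot]]]]]]]] [VP [V examined] [NP [Det no] [N dog]]]]
[S [NP [NP [Pron he]] [PP [P on] [NP [NP [NP [Det some] [AP [Adj brilliant]] [N robot]] [PP [P on] [NP [Det no] [N river]]]] [PP [P on] [NP [Det no] [N robot]]]]]] [VP [V examined] [NP [Det no] [N dog]]]]
The trees differ in how a recursive rule is bracketed over the same span.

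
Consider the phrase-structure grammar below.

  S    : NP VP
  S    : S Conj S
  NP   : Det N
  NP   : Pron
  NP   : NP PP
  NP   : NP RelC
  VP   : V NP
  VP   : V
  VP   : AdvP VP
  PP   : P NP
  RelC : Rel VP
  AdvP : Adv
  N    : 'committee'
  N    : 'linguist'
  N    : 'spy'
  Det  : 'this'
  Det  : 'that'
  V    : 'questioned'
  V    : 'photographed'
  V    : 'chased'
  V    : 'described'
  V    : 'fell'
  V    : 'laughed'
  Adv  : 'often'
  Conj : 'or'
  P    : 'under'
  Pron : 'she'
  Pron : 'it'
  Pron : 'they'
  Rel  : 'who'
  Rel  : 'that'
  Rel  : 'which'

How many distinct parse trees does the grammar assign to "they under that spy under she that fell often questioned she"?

5

Two of the 5 distinct bracketings:
[S [NP [NP [Pron they]] [PP [P under] [NP [NP [Det that] [N spy]] [PP [P under] [NP [NP [Pron she]] [RelC [Rel that] [VP [V fell]]]]]]]] [VP [AdvP [Adv often]] [VP [V questioned] [NP [Pron she]]]]]
[S [NP [NP [Pron they]] [PP [P under] [NP [NP [NP [Det that] [N spy]] [PP [P under] [NP [Pron she]]]] [RelC [Rel that] [VP [V fell]]]]]] [VP [AdvP [Adv often]] [VP [V questioned] [NP [Pron she]]]]]
The trees differ in how a recursive rule is bracketed over the same span.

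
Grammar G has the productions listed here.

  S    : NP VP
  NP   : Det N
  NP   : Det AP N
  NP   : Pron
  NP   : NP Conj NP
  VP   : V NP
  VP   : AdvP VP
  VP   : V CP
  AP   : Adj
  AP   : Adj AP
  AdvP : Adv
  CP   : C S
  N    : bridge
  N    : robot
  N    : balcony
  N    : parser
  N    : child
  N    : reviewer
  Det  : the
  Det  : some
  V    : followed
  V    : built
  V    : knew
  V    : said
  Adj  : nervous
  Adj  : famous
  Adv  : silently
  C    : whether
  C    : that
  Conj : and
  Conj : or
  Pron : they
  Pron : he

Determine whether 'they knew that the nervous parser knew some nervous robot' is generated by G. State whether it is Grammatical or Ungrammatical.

Grammatical

[S [NP [Pron they]] [VP [V knew] [CP [C that] [S [NP [Det the] [AP [Adj nervous]] [N parser]] [VP [V knew] [NP [Det some] [AP [Adj nervous]] [N robot]]]]]]]
Every word is introduced by a lexical rule and the phrasal rules combine the resulting categories into a single S.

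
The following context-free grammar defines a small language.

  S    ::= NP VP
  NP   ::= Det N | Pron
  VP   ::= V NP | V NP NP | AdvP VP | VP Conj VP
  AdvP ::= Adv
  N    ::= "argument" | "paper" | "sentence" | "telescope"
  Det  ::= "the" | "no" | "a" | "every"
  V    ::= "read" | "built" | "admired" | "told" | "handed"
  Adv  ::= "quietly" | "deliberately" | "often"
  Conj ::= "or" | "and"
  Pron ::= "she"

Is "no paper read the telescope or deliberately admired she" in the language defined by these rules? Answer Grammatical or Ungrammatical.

S
  NP
    Det: no
    N: paper
  VP
    VP
      V: read
      NP
        Det: the
        N: telescope
    Conj: or
    VP
      AdvP
        Adv: deliberately
      VP
        V: admired
        NP
          Pron: she
Every word is introduced by a lexical rule and the phrasal rules combine the resulting categories into a single S.

Grammatical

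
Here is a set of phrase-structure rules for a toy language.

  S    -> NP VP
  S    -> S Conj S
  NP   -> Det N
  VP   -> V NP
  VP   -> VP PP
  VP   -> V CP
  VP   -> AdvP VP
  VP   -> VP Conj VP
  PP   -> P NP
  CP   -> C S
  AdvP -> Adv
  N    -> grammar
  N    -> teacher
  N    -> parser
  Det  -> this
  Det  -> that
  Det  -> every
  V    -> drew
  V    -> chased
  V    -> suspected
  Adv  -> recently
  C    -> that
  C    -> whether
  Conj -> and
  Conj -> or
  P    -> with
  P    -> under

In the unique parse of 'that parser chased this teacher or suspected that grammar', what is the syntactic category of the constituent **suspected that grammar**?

VP

[S [NP [Det that] [N parser]] [VP [VP [V chased] [NP [Det this] [N teacher]]] [Conj or] [VP [V suspected] [NP [Det that] [N grammar]]]]]
The span 'suspected that grammar' is the VP node built by VP → V NP.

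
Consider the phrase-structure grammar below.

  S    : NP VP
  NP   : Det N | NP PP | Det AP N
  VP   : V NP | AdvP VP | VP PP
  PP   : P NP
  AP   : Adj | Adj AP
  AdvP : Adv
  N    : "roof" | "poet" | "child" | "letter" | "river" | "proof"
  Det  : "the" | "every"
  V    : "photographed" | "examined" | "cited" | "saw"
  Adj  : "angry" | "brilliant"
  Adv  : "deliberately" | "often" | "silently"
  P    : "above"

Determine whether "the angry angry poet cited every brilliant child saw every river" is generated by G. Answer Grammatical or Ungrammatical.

For S → NP VP, the only prefix that parses as NP is 'the angry angry poet', but the remainder 'cited every brilliant child saw every river' is not a VP under these rules.

Ungrammatical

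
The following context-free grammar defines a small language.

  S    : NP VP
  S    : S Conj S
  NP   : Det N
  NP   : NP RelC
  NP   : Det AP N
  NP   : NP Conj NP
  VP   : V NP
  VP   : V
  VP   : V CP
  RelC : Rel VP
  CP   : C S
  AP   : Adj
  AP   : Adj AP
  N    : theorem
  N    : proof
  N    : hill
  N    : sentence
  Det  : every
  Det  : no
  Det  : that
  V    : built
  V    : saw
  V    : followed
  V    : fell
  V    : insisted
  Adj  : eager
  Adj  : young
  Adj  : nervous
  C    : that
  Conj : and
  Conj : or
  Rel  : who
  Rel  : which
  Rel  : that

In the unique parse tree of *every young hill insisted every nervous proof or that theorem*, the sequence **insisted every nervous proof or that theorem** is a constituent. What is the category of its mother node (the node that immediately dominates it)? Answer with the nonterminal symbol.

S

[S [NP [Det every] [AP [Adj young]] [N hill]] [VP [V insisted] [NP [NP [Det every] [AP [Adj nervous]] [N proof]] [Conj or] [NP [Det that] [N theorem]]]]]
The span 'insisted every nervous proof or that theorem' is the VP node built by VP → V NP.
Its mother is the S built by S → NP VP.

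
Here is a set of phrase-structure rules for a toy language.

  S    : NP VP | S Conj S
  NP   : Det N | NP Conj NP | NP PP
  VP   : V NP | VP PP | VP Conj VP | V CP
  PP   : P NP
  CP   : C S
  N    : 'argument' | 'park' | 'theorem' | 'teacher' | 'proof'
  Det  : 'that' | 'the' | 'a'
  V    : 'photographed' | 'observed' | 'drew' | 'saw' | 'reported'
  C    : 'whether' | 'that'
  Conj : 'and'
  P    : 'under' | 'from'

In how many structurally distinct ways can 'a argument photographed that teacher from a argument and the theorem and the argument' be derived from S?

7

Two of the 7 distinct bracketings:
[S [NP [Det a] [N argument]] [VP [V photographed] [NP [NP [NP [Det that] [N teacher]] [PP [P from] [NP [Det a] [N argument]]]] [Conj and] [NP [NP [Det the] [N theorem]] [Conj and] [NP [Det the] [N argument]]]]]]
[S [NP [Det a] [N argument]] [VP [V photographed] [NP [NP [NP [NP [Det that] [N teacher]] [PP [P from] [NP [Det a] [N argument]]]] [Conj and] [NP [Det the] [N theorem]]] [Conj and] [NP [Det the] [N argument]]]]]
The trees differ in how a recursive rule is bracketed over the same span.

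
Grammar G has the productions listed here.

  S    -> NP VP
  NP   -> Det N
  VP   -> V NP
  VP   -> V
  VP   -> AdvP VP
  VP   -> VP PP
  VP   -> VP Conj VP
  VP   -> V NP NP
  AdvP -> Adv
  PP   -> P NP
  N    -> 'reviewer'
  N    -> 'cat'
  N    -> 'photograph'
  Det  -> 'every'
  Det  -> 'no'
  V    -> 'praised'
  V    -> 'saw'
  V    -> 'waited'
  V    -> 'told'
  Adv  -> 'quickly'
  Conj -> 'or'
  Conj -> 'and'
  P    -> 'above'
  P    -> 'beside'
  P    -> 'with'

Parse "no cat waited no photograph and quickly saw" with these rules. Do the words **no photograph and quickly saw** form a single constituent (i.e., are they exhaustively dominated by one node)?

No

[S [NP [Det no] [N cat]] [VP [VP [V waited] [NP [Det no] [N photograph]]] [Conj and] [VP [AdvP [Adv quickly]] [VP [V saw]]]]]
The smallest constituent containing 'no photograph and quickly saw' is the VP spanning 'waited no photograph and quickly saw'; no single node in the tree dominates exactly the given words.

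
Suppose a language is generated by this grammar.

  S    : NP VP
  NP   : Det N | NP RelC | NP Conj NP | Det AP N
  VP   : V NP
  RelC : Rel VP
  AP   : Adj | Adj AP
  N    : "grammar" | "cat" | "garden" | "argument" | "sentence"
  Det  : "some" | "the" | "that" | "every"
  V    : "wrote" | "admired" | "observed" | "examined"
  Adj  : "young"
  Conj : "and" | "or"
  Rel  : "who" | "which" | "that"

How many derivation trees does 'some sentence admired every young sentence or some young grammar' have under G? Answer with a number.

1

[S [NP [Det some] [N sentence]] [VP [V admired] [NP [NP [Det every] [AP [Adj young]] [N sentence]] [Conj or] [NP [Det some] [AP [Adj young]] [N grammar]]]]]
No rule offers an alternative attachment or grouping for any span, so this is the only derivation.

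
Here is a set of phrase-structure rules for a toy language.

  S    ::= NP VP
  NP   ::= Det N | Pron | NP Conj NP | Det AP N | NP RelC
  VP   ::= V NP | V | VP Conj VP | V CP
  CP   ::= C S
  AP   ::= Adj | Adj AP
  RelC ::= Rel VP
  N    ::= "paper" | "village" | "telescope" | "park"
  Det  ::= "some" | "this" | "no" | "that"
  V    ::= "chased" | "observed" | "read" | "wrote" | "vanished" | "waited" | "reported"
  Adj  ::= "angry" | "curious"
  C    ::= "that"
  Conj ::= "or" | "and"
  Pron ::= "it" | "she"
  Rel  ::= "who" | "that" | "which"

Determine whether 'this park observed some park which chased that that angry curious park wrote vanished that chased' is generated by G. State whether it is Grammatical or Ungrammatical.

Ungrammatical

For S → NP VP, the only prefix that parses as NP is 'this park', but the remainder 'observed some park which chased that that angry curious park wrote vanished that chased' is not a VP under these rules.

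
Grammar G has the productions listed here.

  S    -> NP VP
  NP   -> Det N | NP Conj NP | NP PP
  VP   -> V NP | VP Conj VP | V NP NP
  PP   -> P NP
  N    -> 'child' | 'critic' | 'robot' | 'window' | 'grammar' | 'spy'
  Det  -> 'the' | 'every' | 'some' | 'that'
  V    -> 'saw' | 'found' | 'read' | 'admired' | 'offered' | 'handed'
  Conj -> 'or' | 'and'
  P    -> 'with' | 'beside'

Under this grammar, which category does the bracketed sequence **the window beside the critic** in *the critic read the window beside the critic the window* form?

NP

S
  NP
    Det: the
    N: critic
  VP
    V: read
    NP
      NP
        Det: the
        N: window
      PP
        P: beside
        NP
          Det: the
          N: critic
    NP
      Det: the
      N: window
The span 'the window beside the critic' is the NP node built by NP → NP PP.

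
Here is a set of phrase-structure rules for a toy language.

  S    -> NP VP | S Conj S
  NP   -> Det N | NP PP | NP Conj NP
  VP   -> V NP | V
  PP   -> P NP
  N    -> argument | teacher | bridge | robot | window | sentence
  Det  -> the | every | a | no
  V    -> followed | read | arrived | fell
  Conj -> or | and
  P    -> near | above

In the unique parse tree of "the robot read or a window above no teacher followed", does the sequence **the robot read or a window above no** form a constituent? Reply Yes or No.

[S [S [NP [Det the] [N robot]] [VP [V read]]] [Conj or] [S [NP [NP [Det a] [N window]] [PP [P above] [NP [Det no] [N teacher]]]] [VP [V followed]]]]
The smallest constituent containing 'the robot read or a window above no' is the S spanning 'the robot read or a window above no teacher followed'; no single node in the tree dominates exactly the given words.

No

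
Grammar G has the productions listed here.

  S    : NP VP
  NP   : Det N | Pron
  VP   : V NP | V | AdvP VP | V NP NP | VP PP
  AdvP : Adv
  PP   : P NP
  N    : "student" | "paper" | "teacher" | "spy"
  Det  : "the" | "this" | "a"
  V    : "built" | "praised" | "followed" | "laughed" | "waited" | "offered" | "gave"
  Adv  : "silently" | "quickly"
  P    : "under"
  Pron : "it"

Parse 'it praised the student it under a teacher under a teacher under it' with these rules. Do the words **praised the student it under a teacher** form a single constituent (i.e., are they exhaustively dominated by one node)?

[S [NP [Pron it]] [VP [VP [VP [VP [V praised] [NP [Det the] [N student]] [NP [Pron it]]] [PP [P under] [NP [Det a] [N teacher]]]] [PP [P under] [NP [Det a] [N teacher]]]] [PP [P under] [NP [Pron it]]]]]
The words 'praised the student it under a teacher' are exhaustively dominated by a single VP node (built by VP → VP PP), so they form a constituent.

Yes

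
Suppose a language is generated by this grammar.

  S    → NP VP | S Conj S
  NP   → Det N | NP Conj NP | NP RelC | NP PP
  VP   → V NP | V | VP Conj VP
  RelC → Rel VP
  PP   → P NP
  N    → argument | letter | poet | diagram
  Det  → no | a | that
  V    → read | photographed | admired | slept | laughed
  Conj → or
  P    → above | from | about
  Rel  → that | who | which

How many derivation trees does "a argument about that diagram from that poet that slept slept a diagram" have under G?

Two of the 5 distinct bracketings:
[S [NP [NP [NP [Det a] [N argument]] [PP [P about] [NP [NP [Det that] [N diagram]] [PP [P from] [NP [Det that] [N poet]]]]]] [RelC [Rel that] [VP [V slept]]]] [VP [V slept] [NP [Det a] [N diagram]]]]
[S [NP [NP [NP [NP [Det a] [N argument]] [PP [P about] [NP [Det that] [N diagram]]]] [PP [P from] [NP [Det that] [N poet]]]] [RelC [Rel that] [VP [V slept]]]] [VP [V slept] [NP [Det a] [N diagram]]]]
The trees differ in how a recursive rule is bracketed over the same span.

5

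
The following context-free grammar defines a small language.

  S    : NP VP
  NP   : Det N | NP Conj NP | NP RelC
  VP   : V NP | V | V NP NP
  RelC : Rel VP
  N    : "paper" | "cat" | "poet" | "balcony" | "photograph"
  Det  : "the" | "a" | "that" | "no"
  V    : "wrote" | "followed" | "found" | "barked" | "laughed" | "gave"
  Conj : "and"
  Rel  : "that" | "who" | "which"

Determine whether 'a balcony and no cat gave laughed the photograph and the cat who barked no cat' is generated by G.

Ungrammatical

For S → NP VP, every NP-prefix leaves a non-VP remainder: after 'a balcony' the remainder is not a VP; after 'a balcony and no cat' the remainder is not a VP.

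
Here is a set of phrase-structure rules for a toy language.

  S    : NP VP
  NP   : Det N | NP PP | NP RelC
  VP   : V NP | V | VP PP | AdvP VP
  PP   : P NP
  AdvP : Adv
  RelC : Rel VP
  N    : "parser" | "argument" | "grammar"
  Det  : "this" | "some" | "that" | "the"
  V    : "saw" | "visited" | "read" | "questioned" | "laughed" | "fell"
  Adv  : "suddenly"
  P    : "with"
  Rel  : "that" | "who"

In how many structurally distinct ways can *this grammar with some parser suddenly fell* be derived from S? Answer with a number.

1

[S [NP [NP [Det this] [N grammar]] [PP [P with] [NP [Det some] [N parser]]]] [VP [AdvP [Adv suddenly]] [VP [V fell]]]]
No rule offers an alternative attachment or grouping for any span, so this is the only derivation.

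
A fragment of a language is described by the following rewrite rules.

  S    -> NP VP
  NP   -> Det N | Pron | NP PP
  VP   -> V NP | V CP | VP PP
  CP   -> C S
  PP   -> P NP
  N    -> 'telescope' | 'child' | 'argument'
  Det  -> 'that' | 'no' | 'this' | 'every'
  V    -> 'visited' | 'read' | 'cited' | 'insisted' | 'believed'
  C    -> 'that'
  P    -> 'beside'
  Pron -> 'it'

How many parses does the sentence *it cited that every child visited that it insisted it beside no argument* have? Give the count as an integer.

Two of the 4 distinct bracketings:
[S [NP [Pron it]] [VP [V cited] [CP [C that] [S [NP [Det every] [N child]] [VP [V visited] [CP [C that] [S [NP [Pron it]] [VP [V insisted] [NP [NP [Pron it]] [PP [P beside] [NP [Det no] [N argument]]]]]]]]]]]]
[S [NP [Pron it]] [VP [V cited] [CP [C that] [S [NP [Det every] [N child]] [VP [V visited] [CP [C that] [S [NP [Pron it]] [VP [VP [V insisted] [NP [Pron it]]] [PP [P beside] [NP [Det no] [N argument]]]]]]]]]]]
The difference turns on whether NP → NP PP is used at the relevant span, versus an alternative expansion of NP.

4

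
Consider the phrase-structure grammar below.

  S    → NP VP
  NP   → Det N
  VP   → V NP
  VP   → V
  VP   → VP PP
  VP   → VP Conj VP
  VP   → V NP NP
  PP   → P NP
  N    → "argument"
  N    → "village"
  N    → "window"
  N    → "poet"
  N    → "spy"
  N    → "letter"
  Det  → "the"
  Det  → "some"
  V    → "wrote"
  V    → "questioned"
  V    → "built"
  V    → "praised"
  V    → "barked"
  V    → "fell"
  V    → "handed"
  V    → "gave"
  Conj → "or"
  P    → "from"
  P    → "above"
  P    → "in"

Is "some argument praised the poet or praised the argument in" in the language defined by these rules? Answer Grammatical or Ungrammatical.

Ungrammatical

For S → NP VP, the only prefix that parses as NP is 'some argument', but the remainder 'praised the poet or praised the argument in' is not a VP under these rules.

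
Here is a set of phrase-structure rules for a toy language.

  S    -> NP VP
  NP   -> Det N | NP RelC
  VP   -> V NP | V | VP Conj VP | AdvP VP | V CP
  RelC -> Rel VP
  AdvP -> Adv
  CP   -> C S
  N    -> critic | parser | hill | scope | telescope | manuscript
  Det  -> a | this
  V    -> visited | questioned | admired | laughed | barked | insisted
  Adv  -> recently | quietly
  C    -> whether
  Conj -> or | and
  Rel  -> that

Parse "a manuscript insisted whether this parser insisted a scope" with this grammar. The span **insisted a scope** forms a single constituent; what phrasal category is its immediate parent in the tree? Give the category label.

S
  NP
    Det: a
    N: manuscript
  VP
    V: insisted
    CP
      C: whether
      S
        NP
          Det: this
          N: parser
        VP
          V: insisted
          NP
            Det: a
            N: scope
The span 'insisted a scope' is the VP node built by VP → V NP.
Its mother is the S built by S → NP VP.

S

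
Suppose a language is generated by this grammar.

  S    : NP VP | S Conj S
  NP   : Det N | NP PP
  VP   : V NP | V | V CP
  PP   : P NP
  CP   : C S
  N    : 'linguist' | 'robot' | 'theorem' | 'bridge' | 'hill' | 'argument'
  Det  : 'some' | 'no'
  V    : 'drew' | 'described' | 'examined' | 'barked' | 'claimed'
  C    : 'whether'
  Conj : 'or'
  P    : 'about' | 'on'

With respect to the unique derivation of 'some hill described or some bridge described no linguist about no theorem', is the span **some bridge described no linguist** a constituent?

No

[S [S [NP [Det some] [N hill]] [VP [V described]]] [Conj or] [S [NP [Det some] [N bridge]] [VP [V described] [NP [NP [Det no] [N linguist]] [PP [P about] [NP [Det no] [N theorem]]]]]]]
The smallest constituent containing 'some bridge described no linguist' is the S spanning 'some bridge described no linguist about no theorem'; no single node in the tree dominates exactly the given words.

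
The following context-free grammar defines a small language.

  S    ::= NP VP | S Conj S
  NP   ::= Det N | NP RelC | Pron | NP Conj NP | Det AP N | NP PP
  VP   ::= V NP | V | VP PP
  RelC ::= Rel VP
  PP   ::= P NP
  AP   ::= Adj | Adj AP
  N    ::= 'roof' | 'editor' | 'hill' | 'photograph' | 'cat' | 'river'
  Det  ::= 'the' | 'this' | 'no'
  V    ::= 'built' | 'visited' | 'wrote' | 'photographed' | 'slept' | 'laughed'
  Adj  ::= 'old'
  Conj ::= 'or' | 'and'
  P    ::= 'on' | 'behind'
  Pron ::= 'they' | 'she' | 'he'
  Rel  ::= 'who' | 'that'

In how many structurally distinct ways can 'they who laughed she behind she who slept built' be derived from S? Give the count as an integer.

Two of the 7 distinct bracketings:
[S [NP [NP [Pron they]] [RelC [Rel who] [VP [V laughed] [NP [NP [NP [Pron she]] [PP [P behind] [NP [Pron she]]]] [RelC [Rel who] [VP [V slept]]]]]]] [VP [V built]]]
[S [NP [NP [Pron they]] [RelC [Rel who] [VP [V laughed] [NP [NP [Pron she]] [PP [P behind] [NP [NP [Pron she]] [RelC [Rel who] [VP [V slept]]]]]]]]] [VP [V built]]]
The trees differ in how a recursive rule is bracketed over the same span.

7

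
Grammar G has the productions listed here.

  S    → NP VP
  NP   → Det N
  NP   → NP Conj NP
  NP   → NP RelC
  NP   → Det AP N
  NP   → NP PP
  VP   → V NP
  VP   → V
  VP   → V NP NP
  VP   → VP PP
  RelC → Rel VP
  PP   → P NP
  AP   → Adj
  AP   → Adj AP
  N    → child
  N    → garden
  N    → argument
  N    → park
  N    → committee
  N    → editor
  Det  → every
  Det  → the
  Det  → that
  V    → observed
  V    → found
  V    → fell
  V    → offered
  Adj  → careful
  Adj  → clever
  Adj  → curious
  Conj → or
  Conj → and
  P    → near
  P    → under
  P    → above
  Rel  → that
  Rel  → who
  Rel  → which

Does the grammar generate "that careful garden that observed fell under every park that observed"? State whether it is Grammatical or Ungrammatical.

[S [NP [NP [Det that] [AP [Adj careful]] [N garden]] [RelC [Rel that] [VP [V observed]]]] [VP [VP [V fell]] [PP [P under] [NP [NP [Det every] [N park]] [RelC [Rel that] [VP [V observed]]]]]]]
The bracketing above is licensed at every node by one of the given productions, with S at the root.

Grammatical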